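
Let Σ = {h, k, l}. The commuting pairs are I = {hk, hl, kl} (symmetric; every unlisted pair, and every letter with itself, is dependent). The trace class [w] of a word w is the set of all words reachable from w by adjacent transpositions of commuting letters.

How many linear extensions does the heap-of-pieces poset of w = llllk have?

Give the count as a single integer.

5

piece 0:l — minimal
piece 1:l rests on {0:l}
piece 2:l rests on {1:l}
piece 3:l rests on {2:l}
piece 4:k — minimal
minimal pieces: {0:l, 4:k}
ways to finish when only these pieces remain (= sum over removing one remaining piece with nothing left below it):
  1 left: {3}→1  {4}→1
  2 left: {2,3}→1  {3,4}→2
  3 left: {1,2,3}→1  {2,3,4}→3
  placing 0:l first → 4 extensions
  placing 4:k first → 1 extensions
total linear extensions = 5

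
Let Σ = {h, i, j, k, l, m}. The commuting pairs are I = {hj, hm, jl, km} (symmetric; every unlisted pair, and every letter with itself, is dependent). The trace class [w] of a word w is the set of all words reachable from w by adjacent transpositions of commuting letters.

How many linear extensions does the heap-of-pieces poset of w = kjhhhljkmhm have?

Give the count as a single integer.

#0=k has no predecessor
#1=j depends on [0:k]
#2=h depends on [0:k]
#3=h depends on [2:h]
#4=h depends on [3:h]
#5=l depends on [4:h]
#6=j depends on [1:j]
#7=k depends on [5:l, 6:j]
#8=m depends on [5:l, 6:j]
#9=h depends on [7:k]
#10=m depends on [8:m]
sources: [0:k]
N(rest) = Σ N(rest − s) over sources s of rest; N(one piece) = 1:
  size 1 → [9]=1  [10]=1
  size 2 → [7,9]=1  [8,10]=1  [9,10]=2
  size 3 → [7,9,10]=3  [8,9,10]=3
  size 4 → [7,8,9,10]=6
  size 5 → [5,7,8,9,10]=6  [6,7,8,9,10]=6
  size 6 → [1,6,7,8,9,10]=6  [4,5,7,8,9,10]=6  [5,6,7,8,9,10]=12
  size 7 → [1,5,6,7,8,9,10]=18  [3,4,5,7,8,9,10]=6  [4,5,6,7,8,9,10]=18
  size 8 → [1,4,5,6,7,8,9,10]=36  [2,3,4,5,7,8,9,10]=6  [3,4,5,6,7,8,9,10]=24
  size 9 → [1,3,4,5,6,7,8,9,10]=60  [2,3,4,5,6,7,8,9,10]=30
  first=0(k) contributes 90

90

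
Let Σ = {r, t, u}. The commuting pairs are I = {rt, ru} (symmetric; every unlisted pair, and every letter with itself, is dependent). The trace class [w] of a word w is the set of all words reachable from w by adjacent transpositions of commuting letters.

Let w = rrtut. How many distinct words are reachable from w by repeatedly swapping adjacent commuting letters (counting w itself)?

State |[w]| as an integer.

#0=r has no predecessor
#1=r depends on [0:r]
#2=t has no predecessor
#3=u depends on [2:t]
#4=t depends on [3:u]
sources: [0:r, 2:t]
N(rest) = Σ N(rest − s) over sources s of rest; N(one piece) = 1:
  size 1 → [1]=1  [4]=1
  size 2 → [0,1]=1  [1,4]=2  [3,4]=1
  size 3 → [0,1,4]=3  [1,3,4]=3  [2,3,4]=1
  first=0(r) contributes 4
  first=2(t) contributes 6
|[w]| = 10

10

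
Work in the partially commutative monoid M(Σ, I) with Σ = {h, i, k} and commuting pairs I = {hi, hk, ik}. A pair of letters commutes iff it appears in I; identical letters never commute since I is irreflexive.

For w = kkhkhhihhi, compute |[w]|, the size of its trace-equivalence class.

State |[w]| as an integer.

2520

drop 0:k onto floor
drop 1:k onto {0:k}
drop 2:h onto floor
drop 3:k onto {1:k}
drop 4:h onto {2:h}
drop 5:h onto {4:h}
drop 6:i onto floor
drop 7:h onto {5:h}
drop 8:h onto {7:h}
drop 9:i onto {6:i}
ground layer = {0:k, 2:h, 6:i}
drop-orders for the pieces not yet dropped (sum over which currently-grounded one goes next):
  1 to go: {3} 1  {8} 1  {9} 1
  2 to go: {1,3} 1  {3,8} 2  {3,9} 2  {6,9} 1  {7,8} 1  {8,9} 2
  3 to go: {0,1,3} 1  {1,3,8} 3  {1,3,9} 3  {3,6,9} 3  {3,7,8} 3  {3,8,9} 6  {5,7,8} 1  {6,8,9} 3  {7,8,9} 3
  4 to go: {0,1,3,8} 4  {0,1,3,9} 4  {1,3,6,9} 6  {1,3,7,8} 6  {1,3,8,9} 12  {3,5,7,8} 4  {3,6,8,9} 12  {3,7,8,9} 12  {4,5,7,8} 1  {5,7,8,9} 4  {6,7,8,9} 6
  5 to go: {0,1,3,6,9} 10  {0,1,3,7,8} 10  {0,1,3,8,9} 20  {1,3,5,7,8} 10  {1,3,6,8,9} 30  {1,3,7,8,9} 30  {2,4,5,7,8} 1  {3,4,5,7,8} 5  {3,5,7,8,9} 20  {3,6,7,8,9} 30  {4,5,7,8,9} 5  {5,6,7,8,9} 10
  6 to go: {0,1,3,5,7,8} 20  {0,1,3,6,8,9} 60  {0,1,3,7,8,9} 60  {1,3,4,5,7,8} 15  {1,3,5,7,8,9} 60  {1,3,6,7,8,9} 90  {2,3,4,5,7,8} 6  {2,4,5,7,8,9} 6  {3,4,5,7,8,9} 30  {3,5,6,7,8,9} 60  {4,5,6,7,8,9} 15
  7 to go: {0,1,3,4,5,7,8} 35  {0,1,3,5,7,8,9} 140  {0,1,3,6,7,8,9} 210  {1,2,3,4,5,7,8} 21  {1,3,4,5,7,8,9} 105  {1,3,5,6,7,8,9} 210  {2,3,4,5,7,8,9} 42  {2,4,5,6,7,8,9} 21  {3,4,5,6,7,8,9} 105
  8 to go: {0,1,2,3,4,5,7,8} 56  {0,1,3,4,5,7,8,9} 280  {0,1,3,5,6,7,8,9} 560  {1,2,3,4,5,7,8,9} 168  {1,3,4,5,6,7,8,9} 420  {2,3,4,5,6,7,8,9} 168
  if 0:k drops first: 756 orders
  if 2:h drops first: 1260 orders
  if 6:i drops first: 504 orders
heap linearizations: 2520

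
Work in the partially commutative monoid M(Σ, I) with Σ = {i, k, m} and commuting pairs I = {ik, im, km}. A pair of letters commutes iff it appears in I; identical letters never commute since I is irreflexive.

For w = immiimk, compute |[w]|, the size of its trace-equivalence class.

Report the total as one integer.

drop 0:i onto floor
drop 1:m onto floor
drop 2:m onto {1:m}
drop 3:i onto {0:i}
drop 4:i onto {3:i}
drop 5:m onto {2:m}
drop 6:k onto floor
ground layer = {0:i, 1:m, 6:k}
drop-orders for the pieces not yet dropped (sum over which currently-grounded one goes next):
  1 to go: {4} 1  {5} 1  {6} 1
  2 to go: {2,5} 1  {3,4} 1  {4,5} 2  {4,6} 2  {5,6} 2
  3 to go: {0,3,4} 1  {1,2,5} 1  {2,4,5} 3  {2,5,6} 3  {3,4,5} 3  {3,4,6} 3  {4,5,6} 6
  4 to go: {0,3,4,5} 4  {0,3,4,6} 4  {1,2,4,5} 4  {1,2,5,6} 4  {2,3,4,5} 6  {2,4,5,6} 12  {3,4,5,6} 12
  5 to go: {0,2,3,4,5} 10  {0,3,4,5,6} 20  {1,2,3,4,5} 10  {1,2,4,5,6} 20  {2,3,4,5,6} 30
  if 0:i drops first: 60 orders
  if 1:m drops first: 60 orders
  if 6:k drops first: 20 orders
heap linearizations: 140

140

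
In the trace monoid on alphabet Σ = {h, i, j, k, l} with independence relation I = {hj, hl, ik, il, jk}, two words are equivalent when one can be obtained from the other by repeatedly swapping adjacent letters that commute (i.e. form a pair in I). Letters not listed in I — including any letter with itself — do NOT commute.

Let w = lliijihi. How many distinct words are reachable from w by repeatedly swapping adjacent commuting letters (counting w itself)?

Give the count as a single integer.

#0=l has no predecessor
#1=l depends on [0:l]
#2=i has no predecessor
#3=i depends on [2:i]
#4=j depends on [1:l, 3:i]
#5=i depends on [4:j]
#6=h depends on [5:i]
#7=i depends on [6:h]
sources: [0:l, 2:i]
N(rest) = Σ N(rest − s) over sources s of rest; N(one piece) = 1:
  size 1 → [7]=1
  size 2 → [6,7]=1
  size 3 → [5,6,7]=1
  size 4 → [4,5,6,7]=1
  size 5 → [1,4,5,6,7]=1  [3,4,5,6,7]=1
  size 6 → [0,1,4,5,6,7]=1  [1,3,4,5,6,7]=2  [2,3,4,5,6,7]=1
  first=0(l) contributes 3
  first=2(i) contributes 3
|[w]| = 6

6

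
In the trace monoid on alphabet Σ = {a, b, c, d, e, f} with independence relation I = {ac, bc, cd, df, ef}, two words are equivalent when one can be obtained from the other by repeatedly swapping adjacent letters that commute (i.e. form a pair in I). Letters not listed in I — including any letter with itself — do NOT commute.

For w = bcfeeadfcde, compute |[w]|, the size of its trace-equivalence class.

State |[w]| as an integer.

36

0(b) covers ∅
1(c) covers ∅
2(f) covers 0:b, 1:c
3(e) covers 0:b, 1:c
4(e) covers 3:e
5(a) covers 2:f, 4:e
6(d) covers 5:a
7(f) covers 5:a
8(c) covers 7:f
9(d) covers 6:d
10(e) covers 8:c, 9:d
floor of heap: 0:b, 1:c
completions by unplaced set U, small U first (add the entries for U minus each lowest piece of U):
  |U|=1: {10}:1
  |U|=2: {8,10}:1  {9,10}:1
  |U|=3: {6,9,10}:1  {7,8,10}:1  {8,9,10}:2
  |U|=4: {6,8,9,10}:3  {7,8,9,10}:3
  |U|=5: {6,7,8,9,10}:6
  |U|=6: {5,6,7,8,9,10}:6
  |U|=7: {2,5,6,7,8,9,10}:6  {4,5,6,7,8,9,10}:6
  |U|=8: {2,4,5,6,7,8,9,10}:12  {3,4,5,6,7,8,9,10}:6
  |U|=9: {2,3,4,5,6,7,8,9,10}:18
  start at 0(b): 18
  start at 1(c): 18
sum over floor = 36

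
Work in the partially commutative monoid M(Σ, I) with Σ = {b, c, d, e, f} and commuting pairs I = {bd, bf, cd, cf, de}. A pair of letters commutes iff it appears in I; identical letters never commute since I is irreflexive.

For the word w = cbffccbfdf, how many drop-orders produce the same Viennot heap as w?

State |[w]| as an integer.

252

#0=c has no predecessor
#1=b depends on [0:c]
#2=f has no predecessor
#3=f depends on [2:f]
#4=c depends on [1:b]
#5=c depends on [4:c]
#6=b depends on [5:c]
#7=f depends on [3:f]
#8=d depends on [7:f]
#9=f depends on [8:d]
sources: [0:c, 2:f]
N(rest) = Σ N(rest − s) over sources s of rest; N(one piece) = 1:
  size 1 → [6]=1  [9]=1
  size 2 → [5,6]=1  [6,9]=2  [8,9]=1
  size 3 → [4,5,6]=1  [5,6,9]=3  [6,8,9]=3  [7,8,9]=1
  size 4 → [1,4,5,6]=1  [3,7,8,9]=1  [4,5,6,9]=4  [5,6,8,9]=6  [6,7,8,9]=4
  size 5 → [0,1,4,5,6]=1  [1,4,5,6,9]=5  [2,3,7,8,9]=1  [3,6,7,8,9]=5  [4,5,6,8,9]=10  [5,6,7,8,9]=10
  size 6 → [0,1,4,5,6,9]=6  [1,4,5,6,8,9]=15  [2,3,6,7,8,9]=6  [3,5,6,7,8,9]=15  [4,5,6,7,8,9]=20
  size 7 → [0,1,4,5,6,8,9]=21  [1,4,5,6,7,8,9]=35  [2,3,5,6,7,8,9]=21  [3,4,5,6,7,8,9]=35
  size 8 → [0,1,4,5,6,7,8,9]=56  [1,3,4,5,6,7,8,9]=70  [2,3,4,5,6,7,8,9]=56
  first=0(c) contributes 126
  first=2(f) contributes 126
|[w]| = 252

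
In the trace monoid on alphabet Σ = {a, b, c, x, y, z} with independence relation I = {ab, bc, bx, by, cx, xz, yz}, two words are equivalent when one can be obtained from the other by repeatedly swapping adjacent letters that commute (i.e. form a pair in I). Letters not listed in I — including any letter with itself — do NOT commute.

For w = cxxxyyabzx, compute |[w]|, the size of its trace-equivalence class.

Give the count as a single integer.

68

#0=c has no predecessor
#1=x has no predecessor
#2=x depends on [1:x]
#3=x depends on [2:x]
#4=y depends on [0:c, 3:x]
#5=y depends on [4:y]
#6=a depends on [5:y]
#7=b has no predecessor
#8=z depends on [6:a, 7:b]
#9=x depends on [6:a]
sources: [0:c, 1:x, 7:b]
N(rest) = Σ N(rest − s) over sources s of rest; N(one piece) = 1:
  size 1 → [8]=1  [9]=1
  size 2 → [7,8]=1  [8,9]=2
  size 3 → [6,8,9]=2  [7,8,9]=3
  size 4 → [5,6,8,9]=2  [6,7,8,9]=5
  size 5 → [4,5,6,8,9]=2  [5,6,7,8,9]=7
  size 6 → [0,4,5,6,8,9]=2  [3,4,5,6,8,9]=2  [4,5,6,7,8,9]=9
  size 7 → [0,3,4,5,6,8,9]=4  [0,4,5,6,7,8,9]=11  [2,3,4,5,6,8,9]=2  [3,4,5,6,7,8,9]=11
  size 8 → [0,2,3,4,5,6,8,9]=6  [0,3,4,5,6,7,8,9]=26  [1,2,3,4,5,6,8,9]=2  [2,3,4,5,6,7,8,9]=13
  first=0(c) contributes 15
  first=1(x) contributes 45
  first=7(b) contributes 8
|[w]| = 68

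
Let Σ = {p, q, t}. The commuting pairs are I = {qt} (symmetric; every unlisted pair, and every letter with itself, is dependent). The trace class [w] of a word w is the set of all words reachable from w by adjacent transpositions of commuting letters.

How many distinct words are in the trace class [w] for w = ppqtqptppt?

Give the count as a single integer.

3

#0=p has no predecessor
#1=p depends on [0:p]
#2=q depends on [1:p]
#3=t depends on [1:p]
#4=q depends on [2:q]
#5=p depends on [3:t, 4:q]
#6=t depends on [5:p]
#7=p depends on [6:t]
#8=p depends on [7:p]
#9=t depends on [8:p]
sources: [0:p]
N(rest) = Σ N(rest − s) over sources s of rest; N(one piece) = 1:
  size 1 → [9]=1
  size 2 → [8,9]=1
  size 3 → [7,8,9]=1
  size 4 → [6,7,8,9]=1
  size 5 → [5,6,7,8,9]=1
  size 6 → [3,5,6,7,8,9]=1  [4,5,6,7,8,9]=1
  size 7 → [2,4,5,6,7,8,9]=1  [3,4,5,6,7,8,9]=2
  size 8 → [2,3,4,5,6,7,8,9]=3
  first=0(p) contributes 3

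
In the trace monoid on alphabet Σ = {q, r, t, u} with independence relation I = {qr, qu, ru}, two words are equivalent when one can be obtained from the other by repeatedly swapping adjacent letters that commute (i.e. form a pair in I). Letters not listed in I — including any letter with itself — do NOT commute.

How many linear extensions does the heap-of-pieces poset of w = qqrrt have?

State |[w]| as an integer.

piece 0:q — minimal
piece 1:q rests on {0:q}
piece 2:r — minimal
piece 3:r rests on {2:r}
piece 4:t rests on {1:q, 3:r}
minimal pieces: {0:q, 2:r}
ways to finish when only these pieces remain (= sum over removing one remaining piece with nothing left below it):
  1 left: {4}→1
  2 left: {1,4}→1  {3,4}→1
  3 left: {0,1,4}→1  {1,3,4}→2  {2,3,4}→1
  placing 0:q first → 3 extensions
  placing 2:r first → 3 extensions
total linear extensions = 6

6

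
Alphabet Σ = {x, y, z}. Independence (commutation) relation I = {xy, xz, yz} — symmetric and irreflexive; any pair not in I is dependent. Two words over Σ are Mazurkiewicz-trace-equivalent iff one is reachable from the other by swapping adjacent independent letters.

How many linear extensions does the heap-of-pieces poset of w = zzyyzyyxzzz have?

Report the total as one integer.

0(z) covers ∅
1(z) covers 0:z
2(y) covers ∅
3(y) covers 2:y
4(z) covers 1:z
5(y) covers 3:y
6(y) covers 5:y
7(x) covers ∅
8(z) covers 4:z
9(z) covers 8:z
10(z) covers 9:z
floor of heap: 0:z, 2:y, 7:x
completions by unplaced set U, small U first (add the entries for U minus each lowest piece of U):
  |U|=1: {6}:1  {7}:1  {10}:1
  |U|=2: {5,6}:1  {6,7}:2  {6,10}:2  {7,10}:2  {9,10}:1
  |U|=3: {3,5,6}:1  {5,6,7}:3  {5,6,10}:3  {6,7,10}:6  {6,9,10}:3  {7,9,10}:3  {8,9,10}:1
  |U|=4: {2,3,5,6}:1  {3,5,6,7}:4  {3,5,6,10}:4  {4,8,9,10}:1  {5,6,7,10}:12  {5,6,9,10}:6  {6,7,9,10}:12  {6,8,9,10}:4  {7,8,9,10}:4
  |U|=5: {1,4,8,9,10}:1  {2,3,5,6,7}:5  {2,3,5,6,10}:5  {3,5,6,7,10}:20  {3,5,6,9,10}:10  {4,6,8,9,10}:5  {4,7,8,9,10}:5  {5,6,7,9,10}:30  {5,6,8,9,10}:10  {6,7,8,9,10}:20
  |U|=6: {0,1,4,8,9,10}:1  {1,4,6,8,9,10}:6  {1,4,7,8,9,10}:6  {2,3,5,6,7,10}:30  {2,3,5,6,9,10}:15  {3,5,6,7,9,10}:60  {3,5,6,8,9,10}:20  {4,5,6,8,9,10}:15  {4,6,7,8,9,10}:30  {5,6,7,8,9,10}:60
  |U|=7: {0,1,4,6,8,9,10}:7  {0,1,4,7,8,9,10}:7  {1,4,5,6,8,9,10}:21  {1,4,6,7,8,9,10}:42  {2,3,5,6,7,9,10}:105  {2,3,5,6,8,9,10}:35  {3,4,5,6,8,9,10}:35  {3,5,6,7,8,9,10}:140  {4,5,6,7,8,9,10}:105
  |U|=8: {0,1,4,5,6,8,9,10}:28  {0,1,4,6,7,8,9,10}:56  {1,3,4,5,6,8,9,10}:56  {1,4,5,6,7,8,9,10}:168  {2,3,4,5,6,8,9,10}:70  {2,3,5,6,7,8,9,10}:280  {3,4,5,6,7,8,9,10}:280
  |U|=9: {0,1,3,4,5,6,8,9,10}:84  {0,1,4,5,6,7,8,9,10}:252  {1,2,3,4,5,6,8,9,10}:126  {1,3,4,5,6,7,8,9,10}:504  {2,3,4,5,6,7,8,9,10}:630
  start at 0(z): 1260
  start at 2(y): 840
  start at 7(x): 210
sum over floor = 2310

2310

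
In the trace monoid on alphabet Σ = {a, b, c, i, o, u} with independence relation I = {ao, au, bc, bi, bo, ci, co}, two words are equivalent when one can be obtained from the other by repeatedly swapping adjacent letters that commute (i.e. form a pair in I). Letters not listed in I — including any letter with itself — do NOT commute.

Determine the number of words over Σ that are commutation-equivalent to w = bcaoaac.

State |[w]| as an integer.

0(b) covers ∅
1(c) covers ∅
2(a) covers 0:b, 1:c
3(o) covers ∅
4(a) covers 2:a
5(a) covers 4:a
6(c) covers 5:a
floor of heap: 0:b, 1:c, 3:o
completions by unplaced set U, small U first (add the entries for U minus each lowest piece of U):
  |U|=1: {3}:1  {6}:1
  |U|=2: {3,6}:2  {5,6}:1
  |U|=3: {3,5,6}:3  {4,5,6}:1
  |U|=4: {2,4,5,6}:1  {3,4,5,6}:4
  |U|=5: {0,2,4,5,6}:1  {1,2,4,5,6}:1  {2,3,4,5,6}:5
  start at 0(b): 6
  start at 1(c): 6
  start at 3(o): 2
sum over floor = 14

14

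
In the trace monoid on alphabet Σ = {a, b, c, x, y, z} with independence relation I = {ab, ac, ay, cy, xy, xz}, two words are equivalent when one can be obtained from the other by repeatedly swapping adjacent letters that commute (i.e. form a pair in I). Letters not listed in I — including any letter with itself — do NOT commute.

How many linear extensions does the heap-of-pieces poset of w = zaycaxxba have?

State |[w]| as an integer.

drop 0:z onto floor
drop 1:a onto {0:z}
drop 2:y onto {0:z}
drop 3:c onto {0:z}
drop 4:a onto {1:a}
drop 5:x onto {3:c, 4:a}
drop 6:x onto {5:x}
drop 7:b onto {2:y, 6:x}
drop 8:a onto {6:x}
ground layer = {0:z}
drop-orders for the pieces not yet dropped (sum over which currently-grounded one goes next):
  1 to go: {7} 1  {8} 1
  2 to go: {2,7} 1  {7,8} 2
  3 to go: {2,7,8} 3  {6,7,8} 2
  4 to go: {2,6,7,8} 5  {5,6,7,8} 2
  5 to go: {2,5,6,7,8} 7  {3,5,6,7,8} 2  {4,5,6,7,8} 2
  6 to go: {1,4,5,6,7,8} 2  {2,3,5,6,7,8} 9  {2,4,5,6,7,8} 9  {3,4,5,6,7,8} 4
  7 to go: {1,2,4,5,6,7,8} 11  {1,3,4,5,6,7,8} 6  {2,3,4,5,6,7,8} 22
  if 0:z drops first: 39 orders

39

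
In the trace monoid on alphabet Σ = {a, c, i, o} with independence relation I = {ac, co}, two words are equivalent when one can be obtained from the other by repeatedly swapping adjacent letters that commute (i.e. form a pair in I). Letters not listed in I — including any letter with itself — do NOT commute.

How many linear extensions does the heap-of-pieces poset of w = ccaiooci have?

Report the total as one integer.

piece 0:c — minimal
piece 1:c rests on {0:c}
piece 2:a — minimal
piece 3:i rests on {1:c, 2:a}
piece 4:o rests on {3:i}
piece 5:o rests on {4:o}
piece 6:c rests on {3:i}
piece 7:i rests on {5:o, 6:c}
minimal pieces: {0:c, 2:a}
ways to finish when only these pieces remain (= sum over removing one remaining piece with nothing left below it):
  1 left: {7}→1
  2 left: {5,7}→1  {6,7}→1
  3 left: {4,5,7}→1  {5,6,7}→2
  4 left: {4,5,6,7}→3
  5 left: {3,4,5,6,7}→3
  6 left: {1,3,4,5,6,7}→3  {2,3,4,5,6,7}→3
  placing 0:c first → 6 extensions
  placing 2:a first → 3 extensions
total linear extensions = 9

9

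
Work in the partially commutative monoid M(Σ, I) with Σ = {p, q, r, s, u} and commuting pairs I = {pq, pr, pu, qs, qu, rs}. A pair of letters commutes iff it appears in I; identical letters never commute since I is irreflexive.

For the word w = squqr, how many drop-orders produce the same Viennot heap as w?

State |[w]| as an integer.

0(s) covers ∅
1(q) covers ∅
2(u) covers 0:s
3(q) covers 1:q
4(r) covers 2:u, 3:q
floor of heap: 0:s, 1:q
completions by unplaced set U, small U first (add the entries for U minus each lowest piece of U):
  |U|=1: {4}:1
  |U|=2: {2,4}:1  {3,4}:1
  |U|=3: {0,2,4}:1  {1,3,4}:1  {2,3,4}:2
  start at 0(s): 3
  start at 1(q): 3
sum over floor = 6

6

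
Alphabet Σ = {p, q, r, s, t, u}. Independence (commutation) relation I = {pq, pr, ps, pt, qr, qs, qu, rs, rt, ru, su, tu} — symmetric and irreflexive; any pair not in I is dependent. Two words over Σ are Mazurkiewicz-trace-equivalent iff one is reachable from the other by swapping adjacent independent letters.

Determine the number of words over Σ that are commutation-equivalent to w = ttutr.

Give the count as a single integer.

piece 0:t — minimal
piece 1:t rests on {0:t}
piece 2:u — minimal
piece 3:t rests on {1:t}
piece 4:r — minimal
minimal pieces: {0:t, 2:u, 4:r}
ways to finish when only these pieces remain (= sum over removing one remaining piece with nothing left below it):
  1 left: {2}→1  {3}→1  {4}→1
  2 left: {1,3}→1  {2,3}→2  {2,4}→2  {3,4}→2
  3 left: {0,1,3}→1  {1,2,3}→3  {1,3,4}→3  {2,3,4}→6
  placing 0:t first → 12 extensions
  placing 2:u first → 4 extensions
  placing 4:r first → 4 extensions
total linear extensions = 20

20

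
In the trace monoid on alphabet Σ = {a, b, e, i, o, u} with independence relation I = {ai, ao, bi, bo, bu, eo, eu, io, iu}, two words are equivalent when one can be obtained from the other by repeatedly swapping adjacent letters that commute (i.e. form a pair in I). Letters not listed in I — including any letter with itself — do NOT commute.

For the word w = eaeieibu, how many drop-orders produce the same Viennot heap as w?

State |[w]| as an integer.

piece 0:e — minimal
piece 1:a rests on {0:e}
piece 2:e rests on {1:a}
piece 3:i rests on {2:e}
piece 4:e rests on {3:i}
piece 5:i rests on {4:e}
piece 6:b rests on {4:e}
piece 7:u rests on {1:a}
minimal pieces: {0:e}
ways to finish when only these pieces remain (= sum over removing one remaining piece with nothing left below it):
  1 left: {5}→1  {6}→1  {7}→1
  2 left: {5,6}→2  {5,7}→2  {6,7}→2
  3 left: {4,5,6}→2  {5,6,7}→6
  4 left: {3,4,5,6}→2  {4,5,6,7}→8
  5 left: {2,3,4,5,6}→2  {3,4,5,6,7}→10
  6 left: {2,3,4,5,6,7}→12
  placing 0:e first → 12 extensions

12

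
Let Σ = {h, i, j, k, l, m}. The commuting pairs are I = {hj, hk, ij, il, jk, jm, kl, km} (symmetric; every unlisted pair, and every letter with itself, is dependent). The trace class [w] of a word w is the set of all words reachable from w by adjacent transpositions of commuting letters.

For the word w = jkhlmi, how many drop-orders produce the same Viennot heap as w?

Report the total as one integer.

piece 0:j — minimal
piece 1:k — minimal
piece 2:h — minimal
piece 3:l rests on {0:j, 2:h}
piece 4:m rests on {3:l}
piece 5:i rests on {1:k, 4:m}
minimal pieces: {0:j, 1:k, 2:h}
ways to finish when only these pieces remain (= sum over removing one remaining piece with nothing left below it):
  1 left: {5}→1
  2 left: {1,5}→1  {4,5}→1
  3 left: {1,4,5}→2  {3,4,5}→1
  4 left: {0,3,4,5}→1  {1,3,4,5}→3  {2,3,4,5}→1
  placing 0:j first → 4 extensions
  placing 1:k first → 2 extensions
  placing 2:h first → 4 extensions
total linear extensions = 10

10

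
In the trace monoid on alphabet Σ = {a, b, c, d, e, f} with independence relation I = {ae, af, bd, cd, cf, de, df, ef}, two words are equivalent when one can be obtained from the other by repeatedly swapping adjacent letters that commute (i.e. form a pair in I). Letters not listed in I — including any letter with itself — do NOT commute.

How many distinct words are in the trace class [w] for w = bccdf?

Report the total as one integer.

15

0(b) covers ∅
1(c) covers 0:b
2(c) covers 1:c
3(d) covers ∅
4(f) covers 0:b
floor of heap: 0:b, 3:d
completions by unplaced set U, small U first (add the entries for U minus each lowest piece of U):
  |U|=1: {2}:1  {3}:1  {4}:1
  |U|=2: {1,2}:1  {2,3}:2  {2,4}:2  {3,4}:2
  |U|=3: {1,2,3}:3  {1,2,4}:3  {2,3,4}:6
  start at 0(b): 12
  start at 3(d): 3
sum over floor = 15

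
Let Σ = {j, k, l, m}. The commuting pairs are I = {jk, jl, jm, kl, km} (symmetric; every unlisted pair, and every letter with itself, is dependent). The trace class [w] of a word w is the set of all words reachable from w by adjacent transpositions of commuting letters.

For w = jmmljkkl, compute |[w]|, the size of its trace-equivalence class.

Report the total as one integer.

420

#0=j has no predecessor
#1=m has no predecessor
#2=m depends on [1:m]
#3=l depends on [2:m]
#4=j depends on [0:j]
#5=k has no predecessor
#6=k depends on [5:k]
#7=l depends on [3:l]
sources: [0:j, 1:m, 5:k]
N(rest) = Σ N(rest − s) over sources s of rest; N(one piece) = 1:
  size 1 → [4]=1  [6]=1  [7]=1
  size 2 → [0,4]=1  [3,7]=1  [4,6]=2  [4,7]=2  [5,6]=1  [6,7]=2
  size 3 → [0,4,6]=3  [0,4,7]=3  [2,3,7]=1  [3,4,7]=3  [3,6,7]=3  [4,5,6]=3  [4,6,7]=6  [5,6,7]=3
  size 4 → [0,3,4,7]=6  [0,4,5,6]=6  [0,4,6,7]=12  [1,2,3,7]=1  [2,3,4,7]=4  [2,3,6,7]=4  [3,4,6,7]=12  [3,5,6,7]=6  [4,5,6,7]=12
  size 5 → [0,2,3,4,7]=10  [0,3,4,6,7]=30  [0,4,5,6,7]=30  [1,2,3,4,7]=5  [1,2,3,6,7]=5  [2,3,4,6,7]=20  [2,3,5,6,7]=10  [3,4,5,6,7]=30
  size 6 → [0,1,2,3,4,7]=15  [0,2,3,4,6,7]=60  [0,3,4,5,6,7]=90  [1,2,3,4,6,7]=30  [1,2,3,5,6,7]=15  [2,3,4,5,6,7]=60
  first=0(j) contributes 105
  first=1(m) contributes 210
  first=5(k) contributes 105
|[w]| = 420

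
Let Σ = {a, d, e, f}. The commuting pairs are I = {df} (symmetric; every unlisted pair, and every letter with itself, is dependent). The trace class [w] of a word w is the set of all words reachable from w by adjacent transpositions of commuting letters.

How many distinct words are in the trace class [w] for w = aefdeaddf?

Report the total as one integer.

0(a) covers ∅
1(e) covers 0:a
2(f) covers 1:e
3(d) covers 1:e
4(e) covers 2:f, 3:d
5(a) covers 4:e
6(d) covers 5:a
7(d) covers 6:d
8(f) covers 5:a
floor of heap: 0:a
completions by unplaced set U, small U first (add the entries for U minus each lowest piece of U):
  |U|=1: {7}:1  {8}:1
  |U|=2: {6,7}:1  {7,8}:2
  |U|=3: {6,7,8}:3
  |U|=4: {5,6,7,8}:3
  |U|=5: {4,5,6,7,8}:3
  |U|=6: {2,4,5,6,7,8}:3  {3,4,5,6,7,8}:3
  |U|=7: {2,3,4,5,6,7,8}:6
  start at 0(a): 6

6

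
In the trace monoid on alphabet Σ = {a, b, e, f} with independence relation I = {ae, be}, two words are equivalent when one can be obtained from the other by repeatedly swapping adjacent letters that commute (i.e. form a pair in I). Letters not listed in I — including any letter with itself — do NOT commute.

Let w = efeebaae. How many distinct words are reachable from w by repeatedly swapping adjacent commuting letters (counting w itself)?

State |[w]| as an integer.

20

0(e) covers ∅
1(f) covers 0:e
2(e) covers 1:f
3(e) covers 2:e
4(b) covers 1:f
5(a) covers 4:b
6(a) covers 5:a
7(e) covers 3:e
floor of heap: 0:e
completions by unplaced set U, small U first (add the entries for U minus each lowest piece of U):
  |U|=1: {6}:1  {7}:1
  |U|=2: {3,7}:1  {5,6}:1  {6,7}:2
  |U|=3: {2,3,7}:1  {3,6,7}:3  {4,5,6}:1  {5,6,7}:3
  |U|=4: {2,3,6,7}:4  {3,5,6,7}:6  {4,5,6,7}:4
  |U|=5: {2,3,5,6,7}:10  {3,4,5,6,7}:10
  |U|=6: {2,3,4,5,6,7}:20
  start at 0(e): 20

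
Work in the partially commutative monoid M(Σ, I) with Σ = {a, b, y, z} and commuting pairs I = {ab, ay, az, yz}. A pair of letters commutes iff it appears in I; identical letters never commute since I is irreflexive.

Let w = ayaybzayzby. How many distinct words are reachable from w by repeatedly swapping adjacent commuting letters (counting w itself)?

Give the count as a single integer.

piece 0:a — minimal
piece 1:y — minimal
piece 2:a rests on {0:a}
piece 3:y rests on {1:y}
piece 4:b rests on {3:y}
piece 5:z rests on {4:b}
piece 6:a rests on {2:a}
piece 7:y rests on {4:b}
piece 8:z rests on {5:z}
piece 9:b rests on {7:y, 8:z}
piece 10:y rests on {9:b}
minimal pieces: {0:a, 1:y}
ways to finish when only these pieces remain (= sum over removing one remaining piece with nothing left below it):
  1 left: {6}→1  {10}→1
  2 left: {2,6}→1  {6,10}→2  {9,10}→1
  3 left: {0,2,6}→1  {2,6,10}→3  {6,9,10}→3  {7,9,10}→1  {8,9,10}→1
  4 left: {0,2,6,10}→4  {2,6,9,10}→6  {5,8,9,10}→1  {6,7,9,10}→4  {6,8,9,10}→4  {7,8,9,10}→2
  5 left: {0,2,6,9,10}→10  {2,6,7,9,10}→10  {2,6,8,9,10}→10  {5,6,8,9,10}→5  {5,7,8,9,10}→3  {6,7,8,9,10}→10
  6 left: {0,2,6,7,9,10}→20  {0,2,6,8,9,10}→20  {2,5,6,8,9,10}→15  {2,6,7,8,9,10}→30  {4,5,7,8,9,10}→3  {5,6,7,8,9,10}→18
  7 left: {0,2,5,6,8,9,10}→35  {0,2,6,7,8,9,10}→70  {2,5,6,7,8,9,10}→63  {3,4,5,7,8,9,10}→3  {4,5,6,7,8,9,10}→21
  8 left: {0,2,5,6,7,8,9,10}→168  {1,3,4,5,7,8,9,10}→3  {2,4,5,6,7,8,9,10}→84  {3,4,5,6,7,8,9,10}→24
  9 left: {0,2,4,5,6,7,8,9,10}→252  {1,3,4,5,6,7,8,9,10}→27  {2,3,4,5,6,7,8,9,10}→108
  placing 0:a first → 135 extensions
  placing 1:y first → 360 extensions
total linear extensions = 495

495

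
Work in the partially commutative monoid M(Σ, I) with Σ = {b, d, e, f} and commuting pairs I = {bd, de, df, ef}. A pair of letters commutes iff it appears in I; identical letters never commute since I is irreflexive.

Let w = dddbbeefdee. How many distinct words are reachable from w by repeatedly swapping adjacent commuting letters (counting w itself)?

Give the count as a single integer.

piece 0:d — minimal
piece 1:d rests on {0:d}
piece 2:d rests on {1:d}
piece 3:b — minimal
piece 4:b rests on {3:b}
piece 5:e rests on {4:b}
piece 6:e rests on {5:e}
piece 7:f rests on {4:b}
piece 8:d rests on {2:d}
piece 9:e rests on {6:e}
piece 10:e rests on {9:e}
minimal pieces: {0:d, 3:b}
ways to finish when only these pieces remain (= sum over removing one remaining piece with nothing left below it):
  1 left: {7}→1  {8}→1  {10}→1
  2 left: {2,8}→1  {7,8}→2  {7,10}→2  {8,10}→2  {9,10}→1
  3 left: {1,2,8}→1  {2,7,8}→3  {2,8,10}→3  {6,9,10}→1  {7,8,10}→6  {7,9,10}→3  {8,9,10}→3
  4 left: {0,1,2,8}→1  {1,2,7,8}→4  {1,2,8,10}→4  {2,7,8,10}→12  {2,8,9,10}→6  {5,6,9,10}→1  {6,7,9,10}→4  {6,8,9,10}→4  {7,8,9,10}→12
  5 left: {0,1,2,7,8}→5  {0,1,2,8,10}→5  {1,2,7,8,10}→20  {1,2,8,9,10}→10  {2,6,8,9,10}→10  {2,7,8,9,10}→30  {5,6,7,9,10}→5  {5,6,8,9,10}→5  {6,7,8,9,10}→20
  6 left: {0,1,2,7,8,10}→30  {0,1,2,8,9,10}→15  {1,2,6,8,9,10}→20  {1,2,7,8,9,10}→60  {2,5,6,8,9,10}→15  {2,6,7,8,9,10}→60  {4,5,6,7,9,10}→5  {5,6,7,8,9,10}→30
  7 left: {0,1,2,6,8,9,10}→35  {0,1,2,7,8,9,10}→105  {1,2,5,6,8,9,10}→35  {1,2,6,7,8,9,10}→140  {2,5,6,7,8,9,10}→105  {3,4,5,6,7,9,10}→5  {4,5,6,7,8,9,10}→35
  8 left: {0,1,2,5,6,8,9,10}→70  {0,1,2,6,7,8,9,10}→280  {1,2,5,6,7,8,9,10}→280  {2,4,5,6,7,8,9,10}→140  {3,4,5,6,7,8,9,10}→40
  9 left: {0,1,2,5,6,7,8,9,10}→630  {1,2,4,5,6,7,8,9,10}→420  {2,3,4,5,6,7,8,9,10}→180
  placing 0:d first → 600 extensions
  placing 3:b first → 1050 extensions
total linear extensions = 1650

1650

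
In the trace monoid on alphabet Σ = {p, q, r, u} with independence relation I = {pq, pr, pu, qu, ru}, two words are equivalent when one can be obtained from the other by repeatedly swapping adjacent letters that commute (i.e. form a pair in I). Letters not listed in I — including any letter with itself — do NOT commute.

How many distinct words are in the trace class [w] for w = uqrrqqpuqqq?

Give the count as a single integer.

#0=u has no predecessor
#1=q has no predecessor
#2=r depends on [1:q]
#3=r depends on [2:r]
#4=q depends on [3:r]
#5=q depends on [4:q]
#6=p has no predecessor
#7=u depends on [0:u]
#8=q depends on [5:q]
#9=q depends on [8:q]
#10=q depends on [9:q]
sources: [0:u, 1:q, 6:p]
N(rest) = Σ N(rest − s) over sources s of rest; N(one piece) = 1:
  size 1 → [6]=1  [7]=1  [10]=1
  size 2 → [0,7]=1  [6,7]=2  [6,10]=2  [7,10]=2  [9,10]=1
  size 3 → [0,6,7]=3  [0,7,10]=3  [6,7,10]=6  [6,9,10]=3  [7,9,10]=3  [8,9,10]=1
  size 4 → [0,6,7,10]=12  [0,7,9,10]=6  [5,8,9,10]=1  [6,7,9,10]=12  [6,8,9,10]=4  [7,8,9,10]=4
  size 5 → [0,6,7,9,10]=30  [0,7,8,9,10]=10  [4,5,8,9,10]=1  [5,6,8,9,10]=5  [5,7,8,9,10]=5  [6,7,8,9,10]=20
  size 6 → [0,5,7,8,9,10]=15  [0,6,7,8,9,10]=60  [3,4,5,8,9,10]=1  [4,5,6,8,9,10]=6  [4,5,7,8,9,10]=6  [5,6,7,8,9,10]=30
  size 7 → [0,4,5,7,8,9,10]=21  [0,5,6,7,8,9,10]=105  [2,3,4,5,8,9,10]=1  [3,4,5,6,8,9,10]=7  [3,4,5,7,8,9,10]=7  [4,5,6,7,8,9,10]=42
  size 8 → [0,3,4,5,7,8,9,10]=28  [0,4,5,6,7,8,9,10]=168  [1,2,3,4,5,8,9,10]=1  [2,3,4,5,6,8,9,10]=8  [2,3,4,5,7,8,9,10]=8  [3,4,5,6,7,8,9,10]=56
  size 9 → [0,2,3,4,5,7,8,9,10]=36  [0,3,4,5,6,7,8,9,10]=252  [1,2,3,4,5,6,8,9,10]=9  [1,2,3,4,5,7,8,9,10]=9  [2,3,4,5,6,7,8,9,10]=72
  first=0(u) contributes 90
  first=1(q) contributes 360
  first=6(p) contributes 45
|[w]| = 495

495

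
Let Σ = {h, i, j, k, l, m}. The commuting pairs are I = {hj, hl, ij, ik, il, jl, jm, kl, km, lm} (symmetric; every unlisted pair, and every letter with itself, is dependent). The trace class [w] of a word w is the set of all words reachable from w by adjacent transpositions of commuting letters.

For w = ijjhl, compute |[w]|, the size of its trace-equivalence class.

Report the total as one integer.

30

piece 0:i — minimal
piece 1:j — minimal
piece 2:j rests on {1:j}
piece 3:h rests on {0:i}
piece 4:l — minimal
minimal pieces: {0:i, 1:j, 4:l}
ways to finish when only these pieces remain (= sum over removing one remaining piece with nothing left below it):
  1 left: {2}→1  {3}→1  {4}→1
  2 left: {0,3}→1  {1,2}→1  {2,3}→2  {2,4}→2  {3,4}→2
  3 left: {0,2,3}→3  {0,3,4}→3  {1,2,3}→3  {1,2,4}→3  {2,3,4}→6
  placing 0:i first → 12 extensions
  placing 1:j first → 12 extensions
  placing 4:l first → 6 extensions
total linear extensions = 30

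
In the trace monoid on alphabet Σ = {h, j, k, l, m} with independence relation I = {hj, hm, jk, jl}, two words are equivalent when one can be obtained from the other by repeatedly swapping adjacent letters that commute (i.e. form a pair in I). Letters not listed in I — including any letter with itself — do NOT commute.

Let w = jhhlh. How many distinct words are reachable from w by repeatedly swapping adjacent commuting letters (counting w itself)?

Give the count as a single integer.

piece 0:j — minimal
piece 1:h — minimal
piece 2:h rests on {1:h}
piece 3:l rests on {2:h}
piece 4:h rests on {3:l}
minimal pieces: {0:j, 1:h}
ways to finish when only these pieces remain (= sum over removing one remaining piece with nothing left below it):
  1 left: {0}→1  {4}→1
  2 left: {0,4}→2  {3,4}→1
  3 left: {0,3,4}→3  {2,3,4}→1
  placing 0:j first → 1 extensions
  placing 1:h first → 4 extensions
total linear extensions = 5

5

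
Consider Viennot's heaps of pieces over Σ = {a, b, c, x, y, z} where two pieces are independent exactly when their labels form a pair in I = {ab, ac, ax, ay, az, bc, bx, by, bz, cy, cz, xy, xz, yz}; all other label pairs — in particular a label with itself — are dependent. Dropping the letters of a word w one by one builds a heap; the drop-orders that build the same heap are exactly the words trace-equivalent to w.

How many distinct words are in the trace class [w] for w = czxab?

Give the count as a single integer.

#0=c has no predecessor
#1=z has no predecessor
#2=x depends on [0:c]
#3=a has no predecessor
#4=b has no predecessor
sources: [0:c, 1:z, 3:a, 4:b]
N(rest) = Σ N(rest − s) over sources s of rest; N(one piece) = 1:
  size 1 → [1]=1  [2]=1  [3]=1  [4]=1
  size 2 → [0,2]=1  [1,2]=2  [1,3]=2  [1,4]=2  [2,3]=2  [2,4]=2  [3,4]=2
  size 3 → [0,1,2]=3  [0,2,3]=3  [0,2,4]=3  [1,2,3]=6  [1,2,4]=6  [1,3,4]=6  [2,3,4]=6
  first=0(c) contributes 24
  first=1(z) contributes 12
  first=3(a) contributes 12
  first=4(b) contributes 12
|[w]| = 60

60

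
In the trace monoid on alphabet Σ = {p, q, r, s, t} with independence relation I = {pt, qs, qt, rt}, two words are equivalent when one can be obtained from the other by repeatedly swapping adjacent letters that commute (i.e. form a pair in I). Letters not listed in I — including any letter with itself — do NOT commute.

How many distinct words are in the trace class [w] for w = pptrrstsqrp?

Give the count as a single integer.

drop 0:p onto floor
drop 1:p onto {0:p}
drop 2:t onto floor
drop 3:r onto {1:p}
drop 4:r onto {3:r}
drop 5:s onto {2:t, 4:r}
drop 6:t onto {5:s}
drop 7:s onto {6:t}
drop 8:q onto {4:r}
drop 9:r onto {7:s, 8:q}
drop 10:p onto {9:r}
ground layer = {0:p, 2:t}
drop-orders for the pieces not yet dropped (sum over which currently-grounded one goes next):
  1 to go: {10} 1
  2 to go: {9,10} 1
  3 to go: {7,9,10} 1  {8,9,10} 1
  4 to go: {6,7,9,10} 1  {7,8,9,10} 2
  5 to go: {5,6,7,9,10} 1  {6,7,8,9,10} 3
  6 to go: {2,5,6,7,9,10} 1  {5,6,7,8,9,10} 4
  7 to go: {2,5,6,7,8,9,10} 5  {4,5,6,7,8,9,10} 4
  8 to go: {2,4,5,6,7,8,9,10} 9  {3,4,5,6,7,8,9,10} 4
  9 to go: {1,3,4,5,6,7,8,9,10} 4  {2,3,4,5,6,7,8,9,10} 13
  if 0:p drops first: 17 orders
  if 2:t drops first: 4 orders
heap linearizations: 21

21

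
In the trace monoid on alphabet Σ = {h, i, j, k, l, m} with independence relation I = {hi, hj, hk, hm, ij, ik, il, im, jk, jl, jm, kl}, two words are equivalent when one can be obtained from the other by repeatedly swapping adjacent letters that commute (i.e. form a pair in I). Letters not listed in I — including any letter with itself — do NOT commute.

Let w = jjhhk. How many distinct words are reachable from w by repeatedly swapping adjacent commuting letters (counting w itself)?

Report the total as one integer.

drop 0:j onto floor
drop 1:j onto {0:j}
drop 2:h onto floor
drop 3:h onto {2:h}
drop 4:k onto floor
ground layer = {0:j, 2:h, 4:k}
drop-orders for the pieces not yet dropped (sum over which currently-grounded one goes next):
  1 to go: {1} 1  {3} 1  {4} 1
  2 to go: {0,1} 1  {1,3} 2  {1,4} 2  {2,3} 1  {3,4} 2
  3 to go: {0,1,3} 3  {0,1,4} 3  {1,2,3} 3  {1,3,4} 6  {2,3,4} 3
  if 0:j drops first: 12 orders
  if 2:h drops first: 12 orders
  if 4:k drops first: 6 orders
heap linearizations: 30

30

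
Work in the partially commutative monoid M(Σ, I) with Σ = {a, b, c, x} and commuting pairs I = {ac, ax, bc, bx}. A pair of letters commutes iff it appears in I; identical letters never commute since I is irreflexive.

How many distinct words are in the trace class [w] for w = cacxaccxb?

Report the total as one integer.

piece 0:c — minimal
piece 1:a — minimal
piece 2:c rests on {0:c}
piece 3:x rests on {2:c}
piece 4:a rests on {1:a}
piece 5:c rests on {3:x}
piece 6:c rests on {5:c}
piece 7:x rests on {6:c}
piece 8:b rests on {4:a}
minimal pieces: {0:c, 1:a}
ways to finish when only these pieces remain (= sum over removing one remaining piece with nothing left below it):
  1 left: {7}→1  {8}→1
  2 left: {4,8}→1  {6,7}→1  {7,8}→2
  3 left: {1,4,8}→1  {4,7,8}→3  {5,6,7}→1  {6,7,8}→3
  4 left: {1,4,7,8}→4  {3,5,6,7}→1  {4,6,7,8}→6  {5,6,7,8}→4
  5 left: {1,4,6,7,8}→10  {2,3,5,6,7}→1  {3,5,6,7,8}→5  {4,5,6,7,8}→10
  6 left: {0,2,3,5,6,7}→1  {1,4,5,6,7,8}→20  {2,3,5,6,7,8}→6  {3,4,5,6,7,8}→15
  7 left: {0,2,3,5,6,7,8}→7  {1,3,4,5,6,7,8}→35  {2,3,4,5,6,7,8}→21
  placing 0:c first → 56 extensions
  placing 1:a first → 28 extensions
total linear extensions = 84

84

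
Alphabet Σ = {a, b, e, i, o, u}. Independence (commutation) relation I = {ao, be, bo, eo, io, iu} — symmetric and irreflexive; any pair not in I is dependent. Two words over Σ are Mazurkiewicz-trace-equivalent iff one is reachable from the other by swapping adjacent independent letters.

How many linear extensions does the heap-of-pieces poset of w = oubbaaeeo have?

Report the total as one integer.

0(o) covers ∅
1(u) covers 0:o
2(b) covers 1:u
3(b) covers 2:b
4(a) covers 3:b
5(a) covers 4:a
6(e) covers 5:a
7(e) covers 6:e
8(o) covers 1:u
floor of heap: 0:o
completions by unplaced set U, small U first (add the entries for U minus each lowest piece of U):
  |U|=1: {7}:1  {8}:1
  |U|=2: {6,7}:1  {7,8}:2
  |U|=3: {5,6,7}:1  {6,7,8}:3
  |U|=4: {4,5,6,7}:1  {5,6,7,8}:4
  |U|=5: {3,4,5,6,7}:1  {4,5,6,7,8}:5
  |U|=6: {2,3,4,5,6,7}:1  {3,4,5,6,7,8}:6
  |U|=7: {2,3,4,5,6,7,8}:7
  start at 0(o): 7

7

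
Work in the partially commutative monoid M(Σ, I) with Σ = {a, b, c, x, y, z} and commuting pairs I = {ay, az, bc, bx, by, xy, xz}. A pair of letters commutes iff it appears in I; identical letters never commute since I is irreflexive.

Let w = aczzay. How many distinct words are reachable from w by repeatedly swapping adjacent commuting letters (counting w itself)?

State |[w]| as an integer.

0(a) covers ∅
1(c) covers 0:a
2(z) covers 1:c
3(z) covers 2:z
4(a) covers 1:c
5(y) covers 3:z
floor of heap: 0:a
completions by unplaced set U, small U first (add the entries for U minus each lowest piece of U):
  |U|=1: {4}:1  {5}:1
  |U|=2: {3,5}:1  {4,5}:2
  |U|=3: {2,3,5}:1  {3,4,5}:3
  |U|=4: {2,3,4,5}:4
  start at 0(a): 4

4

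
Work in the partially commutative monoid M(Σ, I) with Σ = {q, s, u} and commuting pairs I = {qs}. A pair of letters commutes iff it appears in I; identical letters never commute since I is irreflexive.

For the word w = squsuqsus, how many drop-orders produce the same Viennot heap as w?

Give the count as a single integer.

4

0(s) covers ∅
1(q) covers ∅
2(u) covers 0:s, 1:q
3(s) covers 2:u
4(u) covers 3:s
5(q) covers 4:u
6(s) covers 4:u
7(u) covers 5:q, 6:s
8(s) covers 7:u
floor of heap: 0:s, 1:q
completions by unplaced set U, small U first (add the entries for U minus each lowest piece of U):
  |U|=1: {8}:1
  |U|=2: {7,8}:1
  |U|=3: {5,7,8}:1  {6,7,8}:1
  |U|=4: {5,6,7,8}:2
  |U|=5: {4,5,6,7,8}:2
  |U|=6: {3,4,5,6,7,8}:2
  |U|=7: {2,3,4,5,6,7,8}:2
  start at 0(s): 2
  start at 1(q): 2
sum over floor = 4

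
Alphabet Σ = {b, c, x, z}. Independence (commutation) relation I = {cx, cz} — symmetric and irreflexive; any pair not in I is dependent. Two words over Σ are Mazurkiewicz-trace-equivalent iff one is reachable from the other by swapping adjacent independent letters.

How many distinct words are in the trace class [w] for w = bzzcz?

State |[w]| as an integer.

4

drop 0:b onto floor
drop 1:z onto {0:b}
drop 2:z onto {1:z}
drop 3:c onto {0:b}
drop 4:z onto {2:z}
ground layer = {0:b}
drop-orders for the pieces not yet dropped (sum over which currently-grounded one goes next):
  1 to go: {3} 1  {4} 1
  2 to go: {2,4} 1  {3,4} 2
  3 to go: {1,2,4} 1  {2,3,4} 3
  if 0:b drops first: 4 orders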